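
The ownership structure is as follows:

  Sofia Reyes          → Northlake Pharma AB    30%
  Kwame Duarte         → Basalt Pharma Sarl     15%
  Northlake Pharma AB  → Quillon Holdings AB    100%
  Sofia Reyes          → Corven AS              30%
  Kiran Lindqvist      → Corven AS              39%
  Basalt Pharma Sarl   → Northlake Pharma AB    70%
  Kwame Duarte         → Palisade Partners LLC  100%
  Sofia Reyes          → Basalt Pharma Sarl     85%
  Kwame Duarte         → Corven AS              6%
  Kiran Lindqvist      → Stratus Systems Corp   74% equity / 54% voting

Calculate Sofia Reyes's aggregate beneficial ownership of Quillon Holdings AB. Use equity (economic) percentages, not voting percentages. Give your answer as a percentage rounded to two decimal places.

Sofia reaches Quillon along 2 paths.
Via Northlake: 30% × 100% = 30%.
Via Basalt → Northlake: 85% × 70% × 100% = 59.5%.
Total: 30% + 59.5% = 89.5%.
Rounded: 89.50%.

89.50%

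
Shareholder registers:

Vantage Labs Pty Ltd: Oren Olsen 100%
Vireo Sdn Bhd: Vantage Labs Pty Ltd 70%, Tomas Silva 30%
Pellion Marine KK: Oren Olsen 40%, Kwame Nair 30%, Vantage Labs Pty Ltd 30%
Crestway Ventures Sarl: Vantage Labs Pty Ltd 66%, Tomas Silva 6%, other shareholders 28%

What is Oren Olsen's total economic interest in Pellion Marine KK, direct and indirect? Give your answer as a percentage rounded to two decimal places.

Oren reaches Pellion along 2 paths.
Direct stake: 40% = 40%.
Via Vantage: 100% × 30% = 30%.
Total: 40% + 30% = 70%.
Rounded: 70.00%.

70.00%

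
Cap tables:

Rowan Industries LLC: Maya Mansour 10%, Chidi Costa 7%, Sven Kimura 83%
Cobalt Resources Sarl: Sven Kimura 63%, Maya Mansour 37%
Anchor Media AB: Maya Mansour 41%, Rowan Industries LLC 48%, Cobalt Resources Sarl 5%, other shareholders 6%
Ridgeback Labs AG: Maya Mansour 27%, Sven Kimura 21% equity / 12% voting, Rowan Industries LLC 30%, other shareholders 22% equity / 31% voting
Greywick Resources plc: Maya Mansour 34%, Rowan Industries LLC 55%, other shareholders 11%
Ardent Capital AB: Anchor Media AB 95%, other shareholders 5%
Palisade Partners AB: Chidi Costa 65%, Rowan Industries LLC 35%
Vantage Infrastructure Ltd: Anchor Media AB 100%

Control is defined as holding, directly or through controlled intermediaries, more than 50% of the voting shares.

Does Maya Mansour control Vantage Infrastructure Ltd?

Maya's largest direct stake is 41% in Anchor, which does not meet the threshold, so Maya controls no company.
Neither Maya nor any entity Maya controls holds any voting interest in Vantage.
So Maya does not control Vantage.

No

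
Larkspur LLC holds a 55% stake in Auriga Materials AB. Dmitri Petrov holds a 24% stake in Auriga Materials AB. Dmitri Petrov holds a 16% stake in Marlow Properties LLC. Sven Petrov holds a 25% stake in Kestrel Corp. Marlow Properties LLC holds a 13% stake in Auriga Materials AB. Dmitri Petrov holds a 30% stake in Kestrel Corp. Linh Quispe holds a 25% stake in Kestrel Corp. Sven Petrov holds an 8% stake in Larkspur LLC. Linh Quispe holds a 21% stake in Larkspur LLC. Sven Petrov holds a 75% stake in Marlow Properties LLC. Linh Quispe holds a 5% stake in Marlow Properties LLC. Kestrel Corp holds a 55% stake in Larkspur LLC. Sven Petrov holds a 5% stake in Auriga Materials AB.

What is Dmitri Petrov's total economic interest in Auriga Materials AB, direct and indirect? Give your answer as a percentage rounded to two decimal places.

Dmitri reaches Auriga along 3 paths.
Via Kestrel → Larkspur: 30% × 55% × 55% = 9.075%.
Direct stake: 24% = 24%.
Via Marlow: 16% × 13% = 2.08%.
Total: 9.075% + 24% + 2.08% = 35.155%.
Rounded: 35.16%.

35.16%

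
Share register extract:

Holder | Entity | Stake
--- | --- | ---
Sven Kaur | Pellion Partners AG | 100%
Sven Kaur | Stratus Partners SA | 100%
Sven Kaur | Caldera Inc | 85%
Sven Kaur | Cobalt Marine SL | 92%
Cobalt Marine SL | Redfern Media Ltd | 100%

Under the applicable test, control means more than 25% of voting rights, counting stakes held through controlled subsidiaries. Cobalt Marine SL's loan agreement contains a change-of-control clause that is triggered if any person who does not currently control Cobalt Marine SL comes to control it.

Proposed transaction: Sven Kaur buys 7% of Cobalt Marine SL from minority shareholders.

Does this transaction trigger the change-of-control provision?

No

The purchase changes only Sven's holdings, so Sven is the only person who could newly come to control Cobalt.
Sven holds 92% of Cobalt, so Sven controls Cobalt.
So Sven already controls Cobalt before the transaction.
After the purchase, Sven's direct stake in Cobalt rises to 92% + 7% = 99%.
Sven controlled Cobalt already, so this is not a new person acquiring control; every other person's position is unchanged or reduced.
No new person acquires control, so the clause is not triggered.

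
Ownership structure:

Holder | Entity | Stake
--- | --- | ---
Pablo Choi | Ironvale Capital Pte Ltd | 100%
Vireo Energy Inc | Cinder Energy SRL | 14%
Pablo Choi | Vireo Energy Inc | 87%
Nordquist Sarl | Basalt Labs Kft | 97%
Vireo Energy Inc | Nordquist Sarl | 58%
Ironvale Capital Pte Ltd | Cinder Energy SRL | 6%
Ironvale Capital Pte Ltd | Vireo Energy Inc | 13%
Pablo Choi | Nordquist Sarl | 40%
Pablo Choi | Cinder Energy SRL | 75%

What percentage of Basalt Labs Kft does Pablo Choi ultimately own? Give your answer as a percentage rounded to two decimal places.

95.06%

Pablo reaches Basalt along 3 paths.
Via Ironvale → Vireo → Nordquist: 100% × 13% × 58% × 97% = 7.3138%.
Via Vireo → Nordquist: 87% × 58% × 97% = 48.9462%.
Via Nordquist: 40% × 97% = 38.8%.
Total: 7.3138% + 48.9462% + 38.8% = 95.06%.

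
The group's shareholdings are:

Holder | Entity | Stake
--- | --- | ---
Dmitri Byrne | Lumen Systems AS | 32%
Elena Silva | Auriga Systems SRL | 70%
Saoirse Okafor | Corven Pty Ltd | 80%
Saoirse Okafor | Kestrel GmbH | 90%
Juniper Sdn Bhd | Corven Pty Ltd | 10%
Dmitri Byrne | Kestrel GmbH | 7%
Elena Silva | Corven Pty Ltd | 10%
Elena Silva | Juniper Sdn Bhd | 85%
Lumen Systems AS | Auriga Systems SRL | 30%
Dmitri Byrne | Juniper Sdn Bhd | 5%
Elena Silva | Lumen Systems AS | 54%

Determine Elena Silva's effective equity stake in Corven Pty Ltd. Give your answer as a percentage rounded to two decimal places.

Elena reaches Corven along 2 paths.
Via Juniper: 85% × 10% = 8.5%.
Direct stake: 10% = 10%.
Total: 8.5% + 10% = 18.5%.
Rounded: 18.50%.

18.50%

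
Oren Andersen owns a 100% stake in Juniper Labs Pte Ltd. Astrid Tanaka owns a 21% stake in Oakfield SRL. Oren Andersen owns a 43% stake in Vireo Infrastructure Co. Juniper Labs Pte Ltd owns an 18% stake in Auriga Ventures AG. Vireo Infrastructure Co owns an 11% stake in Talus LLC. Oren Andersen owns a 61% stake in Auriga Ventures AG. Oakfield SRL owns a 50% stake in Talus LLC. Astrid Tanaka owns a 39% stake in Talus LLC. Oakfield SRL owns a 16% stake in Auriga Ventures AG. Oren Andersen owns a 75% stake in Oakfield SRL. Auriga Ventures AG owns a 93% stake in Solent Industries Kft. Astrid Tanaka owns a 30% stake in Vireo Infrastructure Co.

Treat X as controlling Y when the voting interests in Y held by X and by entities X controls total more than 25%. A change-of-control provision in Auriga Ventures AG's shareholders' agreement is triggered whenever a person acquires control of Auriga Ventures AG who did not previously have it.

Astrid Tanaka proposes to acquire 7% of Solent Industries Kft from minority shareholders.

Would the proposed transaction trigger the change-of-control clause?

No

The purchase changes only Astrid's holdings, so Astrid is the only person who could newly come to control Auriga.
Astrid holds 30% of Vireo, so Astrid controls Vireo.
Astrid and Vireo together hold 39% + 11% = 50% of Talus, so Astrid controls Talus.
Neither Astrid nor any entity Astrid controls holds any voting interest in Auriga.
So before the transaction, Astrid does not control Auriga.
After the purchase, Astrid holds 7% of Solent directly.
Astrid's side now holds 7% of Solent, not > 25%, so Astrid still does not control Solent.
After the transaction, neither Astrid nor any entity Astrid controls holds a voting interest in Auriga, so Astrid still does not control it.
No new person acquires control, so the clause is not triggered.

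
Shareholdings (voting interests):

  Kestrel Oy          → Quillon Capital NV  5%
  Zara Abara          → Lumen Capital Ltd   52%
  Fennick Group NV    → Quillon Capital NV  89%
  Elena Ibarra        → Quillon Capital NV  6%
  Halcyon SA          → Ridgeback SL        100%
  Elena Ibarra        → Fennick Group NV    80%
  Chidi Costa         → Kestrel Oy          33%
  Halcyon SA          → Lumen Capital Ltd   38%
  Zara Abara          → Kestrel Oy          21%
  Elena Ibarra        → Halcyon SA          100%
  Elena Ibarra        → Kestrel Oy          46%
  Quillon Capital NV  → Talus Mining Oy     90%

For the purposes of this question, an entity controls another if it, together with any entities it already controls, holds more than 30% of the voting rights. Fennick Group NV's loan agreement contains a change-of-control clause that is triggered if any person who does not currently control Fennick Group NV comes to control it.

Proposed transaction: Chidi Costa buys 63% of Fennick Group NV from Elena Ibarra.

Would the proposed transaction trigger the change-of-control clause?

Yes

The purchase adds only to Chidi's holdings (Elena's stake shrinks), so Chidi is the only person who could newly come to control Fennick.
Chidi holds 33% of Kestrel, so Chidi controls Kestrel.
Neither Chidi nor any entity Chidi controls holds any voting interest in Fennick.
So before the transaction, Chidi does not control Fennick.
After the purchase, Chidi holds 63% of Fennick directly, and Elena's stake falls to 17%.
Chidi holds 63% of Fennick, so Chidi controls Fennick.
Chidi did not control Fennick before and does after, so the clause is triggered.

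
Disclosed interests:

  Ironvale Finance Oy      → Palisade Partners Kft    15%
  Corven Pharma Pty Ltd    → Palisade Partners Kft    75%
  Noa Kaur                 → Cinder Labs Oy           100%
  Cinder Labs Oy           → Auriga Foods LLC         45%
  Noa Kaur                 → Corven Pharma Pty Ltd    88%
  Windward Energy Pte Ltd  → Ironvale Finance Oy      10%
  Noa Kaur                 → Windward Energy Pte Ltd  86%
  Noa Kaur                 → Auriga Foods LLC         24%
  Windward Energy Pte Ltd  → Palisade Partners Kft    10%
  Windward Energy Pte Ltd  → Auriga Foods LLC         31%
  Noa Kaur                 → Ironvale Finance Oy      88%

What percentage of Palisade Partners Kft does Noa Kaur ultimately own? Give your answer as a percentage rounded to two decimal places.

Noa reaches Palisade along 4 paths.
Via Corven: 88% × 75% = 66%.
Via Windward: 86% × 10% = 8.6%.
Via Windward → Ironvale: 86% × 10% × 15% = 1.29%.
Via Ironvale: 88% × 15% = 13.2%.
Total: 66% + 8.6% + 1.29% + 13.2% = 89.09%.

89.09%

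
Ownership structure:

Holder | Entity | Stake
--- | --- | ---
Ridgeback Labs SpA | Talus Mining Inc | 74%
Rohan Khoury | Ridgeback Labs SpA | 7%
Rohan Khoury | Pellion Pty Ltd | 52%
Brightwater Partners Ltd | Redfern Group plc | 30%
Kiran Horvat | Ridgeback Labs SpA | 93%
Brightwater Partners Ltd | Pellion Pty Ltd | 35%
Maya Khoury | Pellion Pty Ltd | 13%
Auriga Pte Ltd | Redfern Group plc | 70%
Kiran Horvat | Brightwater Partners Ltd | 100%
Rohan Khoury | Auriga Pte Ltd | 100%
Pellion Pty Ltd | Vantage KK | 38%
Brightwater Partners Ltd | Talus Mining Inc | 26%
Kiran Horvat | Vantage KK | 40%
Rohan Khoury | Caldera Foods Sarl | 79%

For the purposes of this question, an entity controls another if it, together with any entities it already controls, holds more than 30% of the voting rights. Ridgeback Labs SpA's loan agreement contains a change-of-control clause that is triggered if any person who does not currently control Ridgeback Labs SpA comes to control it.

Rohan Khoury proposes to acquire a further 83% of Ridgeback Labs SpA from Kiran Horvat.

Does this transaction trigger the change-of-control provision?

Yes

The purchase adds only to Rohan's holdings (Kiran's stake shrinks), so Rohan is the only person who could newly come to control Ridgeback.
Rohan holds 100% of Auriga, so Rohan controls Auriga.
Rohan holds 52% of Pellion, so Rohan controls Pellion.
Auriga holds 70% of Redfern, so Rohan controls Redfern.
Rohan holds 79% of Caldera, so Rohan controls Caldera.
Pellion holds 38% of Vantage, so Rohan controls Vantage.
In Ridgeback, Rohan's side holds only 7%, not > 30%.
So before the transaction, Rohan does not control Ridgeback.
After the purchase, Rohan's direct stake in Ridgeback rises to 7% + 83% = 90%, and Kiran's stake falls to 10%.
Rohan holds 90% of Ridgeback, so Rohan controls Ridgeback.
Rohan did not control Ridgeback before and does after, so the clause is triggered.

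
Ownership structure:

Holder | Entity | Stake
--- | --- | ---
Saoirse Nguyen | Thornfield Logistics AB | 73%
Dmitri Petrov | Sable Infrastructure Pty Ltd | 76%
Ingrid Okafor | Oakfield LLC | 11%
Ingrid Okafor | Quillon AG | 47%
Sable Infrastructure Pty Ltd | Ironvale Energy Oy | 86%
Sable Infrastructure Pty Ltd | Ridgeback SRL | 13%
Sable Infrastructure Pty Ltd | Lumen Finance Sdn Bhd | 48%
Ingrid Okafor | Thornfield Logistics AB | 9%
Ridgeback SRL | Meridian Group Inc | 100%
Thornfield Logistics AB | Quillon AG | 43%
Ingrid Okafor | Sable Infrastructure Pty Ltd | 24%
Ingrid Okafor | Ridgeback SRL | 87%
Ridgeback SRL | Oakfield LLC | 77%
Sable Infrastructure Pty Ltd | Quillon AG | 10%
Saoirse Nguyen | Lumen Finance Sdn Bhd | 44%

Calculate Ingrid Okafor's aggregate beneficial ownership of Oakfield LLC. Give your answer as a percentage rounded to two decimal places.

80.39%

Ingrid reaches Oakfield along 3 paths.
Via Ridgeback: 87% × 77% = 66.99%.
Via Sable → Ridgeback: 24% × 13% × 77% = 2.4024%.
Direct stake: 11% = 11%.
Total: 66.99% + 2.4024% + 11% = 80.3924%.
Rounded: 80.39%.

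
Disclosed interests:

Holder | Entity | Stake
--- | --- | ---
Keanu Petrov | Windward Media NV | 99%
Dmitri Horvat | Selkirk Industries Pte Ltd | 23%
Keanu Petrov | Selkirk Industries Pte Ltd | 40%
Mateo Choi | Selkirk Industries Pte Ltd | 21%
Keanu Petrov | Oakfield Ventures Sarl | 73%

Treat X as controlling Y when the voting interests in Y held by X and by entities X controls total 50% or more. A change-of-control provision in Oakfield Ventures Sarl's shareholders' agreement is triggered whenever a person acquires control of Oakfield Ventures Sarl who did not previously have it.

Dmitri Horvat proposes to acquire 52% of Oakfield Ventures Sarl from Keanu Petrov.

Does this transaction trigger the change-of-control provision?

The purchase adds only to Dmitri's holdings (Keanu's stake shrinks), so Dmitri is the only person who could newly come to control Oakfield.
Dmitri's largest direct stake is 23% in Selkirk, which does not meet the threshold, so Dmitri controls no company.
Neither Dmitri nor any entity Dmitri controls holds any voting interest in Oakfield.
So before the transaction, Dmitri does not control Oakfield.
After the purchase, Dmitri holds 52% of Oakfield directly, and Keanu's stake falls to 21%.
Dmitri holds 52% of Oakfield, so Dmitri controls Oakfield.
Dmitri did not control Oakfield before and does after, so the clause is triggered.

Yes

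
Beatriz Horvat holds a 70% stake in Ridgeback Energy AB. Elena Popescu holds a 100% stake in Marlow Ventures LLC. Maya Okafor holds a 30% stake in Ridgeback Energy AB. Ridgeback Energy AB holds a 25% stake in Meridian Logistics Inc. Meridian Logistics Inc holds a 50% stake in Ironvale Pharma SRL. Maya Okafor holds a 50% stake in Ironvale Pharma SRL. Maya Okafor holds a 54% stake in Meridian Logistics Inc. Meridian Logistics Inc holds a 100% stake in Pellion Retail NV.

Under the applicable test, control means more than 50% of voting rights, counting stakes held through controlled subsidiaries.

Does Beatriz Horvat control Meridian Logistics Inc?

No

Beatriz holds 70% of Ridgeback, so Beatriz controls Ridgeback.
In Meridian, Beatriz's side holds only 25%, not > 50%.
So Beatriz does not control Meridian.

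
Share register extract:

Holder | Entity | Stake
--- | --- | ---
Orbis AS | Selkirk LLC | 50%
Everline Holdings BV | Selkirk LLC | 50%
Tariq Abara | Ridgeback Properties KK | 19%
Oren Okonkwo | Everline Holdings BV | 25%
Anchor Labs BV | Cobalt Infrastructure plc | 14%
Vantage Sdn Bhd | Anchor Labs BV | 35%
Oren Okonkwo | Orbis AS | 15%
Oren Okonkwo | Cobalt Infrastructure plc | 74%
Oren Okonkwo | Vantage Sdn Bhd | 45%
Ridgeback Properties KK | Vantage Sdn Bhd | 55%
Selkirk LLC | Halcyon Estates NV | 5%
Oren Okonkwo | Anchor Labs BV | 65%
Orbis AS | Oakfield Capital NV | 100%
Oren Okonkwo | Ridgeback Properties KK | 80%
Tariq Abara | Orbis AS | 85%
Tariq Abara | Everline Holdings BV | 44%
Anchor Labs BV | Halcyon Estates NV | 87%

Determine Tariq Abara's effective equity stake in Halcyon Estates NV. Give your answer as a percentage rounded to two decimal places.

Tariq reaches Halcyon along 3 paths.
Via Ridgeback → Vantage → Anchor: 19% × 55% × 35% × 87% = 3.182025%.
Via Orbis → Selkirk: 85% × 50% × 5% = 2.125%.
Via Everline → Selkirk: 44% × 50% × 5% = 1.1%.
Total: 3.182025% + 2.125% + 1.1% = 6.407025%.
Rounded: 6.41%.

6.41%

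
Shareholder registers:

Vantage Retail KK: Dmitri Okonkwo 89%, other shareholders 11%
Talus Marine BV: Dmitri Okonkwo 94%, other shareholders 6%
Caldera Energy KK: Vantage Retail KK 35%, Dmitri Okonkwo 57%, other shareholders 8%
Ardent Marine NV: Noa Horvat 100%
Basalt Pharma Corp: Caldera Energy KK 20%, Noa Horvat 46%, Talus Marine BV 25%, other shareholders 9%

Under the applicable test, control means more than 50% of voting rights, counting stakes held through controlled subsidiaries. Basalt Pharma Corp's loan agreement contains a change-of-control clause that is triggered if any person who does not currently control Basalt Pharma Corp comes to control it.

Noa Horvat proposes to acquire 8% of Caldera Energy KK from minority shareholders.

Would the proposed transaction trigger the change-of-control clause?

The purchase changes only Noa's holdings, so Noa is the only person who could newly come to control Basalt.
Noa holds 100% of Ardent, so Noa controls Ardent.
In Basalt, Noa's side holds only 46%, not > 50%.
So before the transaction, Noa does not control Basalt.
After the purchase, Noa holds 8% of Caldera directly.
Noa's side now holds 8% of Caldera, not > 50%, so Noa still does not control Caldera.
After the transaction, Noa's side holds 46% of Basalt, not > 50%, so Noa still does not control Basalt.
No new person acquires control, so the clause is not triggered.

No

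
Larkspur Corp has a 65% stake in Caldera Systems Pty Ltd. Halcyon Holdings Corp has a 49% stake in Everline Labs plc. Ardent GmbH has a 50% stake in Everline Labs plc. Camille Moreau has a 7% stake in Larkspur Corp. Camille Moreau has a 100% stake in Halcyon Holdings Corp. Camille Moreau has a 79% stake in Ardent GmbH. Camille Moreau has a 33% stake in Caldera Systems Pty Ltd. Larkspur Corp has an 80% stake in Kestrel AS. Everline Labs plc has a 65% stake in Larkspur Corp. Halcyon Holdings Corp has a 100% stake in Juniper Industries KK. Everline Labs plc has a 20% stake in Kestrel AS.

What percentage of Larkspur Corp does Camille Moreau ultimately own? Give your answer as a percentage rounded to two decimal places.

Camille reaches Larkspur along 3 paths.
Direct stake: 7% = 7%.
Via Ardent → Everline: 79% × 50% × 65% = 25.675%.
Via Halcyon → Everline: 100% × 49% × 65% = 31.85%.
Total: 7% + 25.675% + 31.85% = 64.525%.
Rounded: 64.53%.

64.53%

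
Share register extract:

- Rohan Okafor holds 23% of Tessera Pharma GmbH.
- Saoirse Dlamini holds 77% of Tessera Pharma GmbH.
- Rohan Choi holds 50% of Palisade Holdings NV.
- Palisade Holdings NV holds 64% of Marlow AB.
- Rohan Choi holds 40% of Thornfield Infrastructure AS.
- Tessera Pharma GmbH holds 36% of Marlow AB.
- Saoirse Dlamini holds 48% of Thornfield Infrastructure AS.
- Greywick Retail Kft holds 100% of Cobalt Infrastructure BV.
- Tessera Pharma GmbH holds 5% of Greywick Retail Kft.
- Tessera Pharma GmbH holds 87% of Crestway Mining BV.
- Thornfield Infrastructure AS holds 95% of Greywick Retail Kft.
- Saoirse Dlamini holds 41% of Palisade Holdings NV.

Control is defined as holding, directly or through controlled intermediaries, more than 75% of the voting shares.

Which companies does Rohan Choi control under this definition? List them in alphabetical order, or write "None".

Rohan Choi's largest direct stake is 50% in Palisade, which does not meet the threshold.

None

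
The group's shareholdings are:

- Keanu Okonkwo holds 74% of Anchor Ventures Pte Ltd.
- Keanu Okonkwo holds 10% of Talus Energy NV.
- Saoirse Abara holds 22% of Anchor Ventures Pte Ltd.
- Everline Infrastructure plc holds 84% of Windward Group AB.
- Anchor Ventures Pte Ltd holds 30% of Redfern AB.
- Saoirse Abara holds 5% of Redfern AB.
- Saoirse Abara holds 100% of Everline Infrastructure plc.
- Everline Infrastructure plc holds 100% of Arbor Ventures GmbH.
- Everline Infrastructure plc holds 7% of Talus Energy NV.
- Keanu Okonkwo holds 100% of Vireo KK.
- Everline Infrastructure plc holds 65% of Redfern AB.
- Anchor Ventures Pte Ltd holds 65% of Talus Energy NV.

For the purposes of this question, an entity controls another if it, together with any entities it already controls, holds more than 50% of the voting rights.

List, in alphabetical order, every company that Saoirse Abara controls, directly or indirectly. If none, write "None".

Arbor Ventures GmbH, Everline Infrastructure plc, Redfern AB, Windward Group AB

Saoirse holds 100% of Everline, so Saoirse controls Everline.
Everline holds 84% of Windward, so Saoirse controls Windward.
Saoirse and Everline together hold 5% + 65% = 70% of Redfern, so Saoirse controls Redfern.
Everline holds 100% of Arbor, so Saoirse controls Arbor.
No other company's threshold is met.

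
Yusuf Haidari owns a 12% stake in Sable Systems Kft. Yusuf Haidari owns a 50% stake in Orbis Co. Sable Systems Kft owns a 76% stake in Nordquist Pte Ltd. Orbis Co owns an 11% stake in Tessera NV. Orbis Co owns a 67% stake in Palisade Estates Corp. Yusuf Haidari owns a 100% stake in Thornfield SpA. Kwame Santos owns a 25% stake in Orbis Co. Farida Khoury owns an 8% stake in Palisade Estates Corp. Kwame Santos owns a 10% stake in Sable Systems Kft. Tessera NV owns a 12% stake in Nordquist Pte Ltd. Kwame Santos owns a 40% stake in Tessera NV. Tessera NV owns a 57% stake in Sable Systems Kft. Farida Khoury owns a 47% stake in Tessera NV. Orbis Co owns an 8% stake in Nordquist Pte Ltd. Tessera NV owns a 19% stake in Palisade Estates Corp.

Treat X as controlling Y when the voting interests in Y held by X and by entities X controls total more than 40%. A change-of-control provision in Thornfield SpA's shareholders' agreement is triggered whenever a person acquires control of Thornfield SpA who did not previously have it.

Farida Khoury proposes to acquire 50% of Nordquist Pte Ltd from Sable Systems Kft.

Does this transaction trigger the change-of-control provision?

The purchase adds only to Farida's holdings (Sable's stake shrinks), so Farida is the only person who could newly come to control Thornfield.
Farida holds 47% of Tessera, so Farida controls Tessera.
Tessera holds 57% of Sable, so Farida controls Sable.
Sable and Tessera together hold 76% + 12% = 88% of Nordquist, so Farida controls Nordquist.
Neither Farida nor any entity Farida controls holds any voting interest in Thornfield.
So before the transaction, Farida does not control Thornfield.
After the purchase, Farida holds 50% of Nordquist directly, and Sable's stake falls to 26%.
Sable and Tessera and Farida together hold 26% + 12% + 50% = 88% of Nordquist, so Farida controls Nordquist.
After the transaction, neither Farida nor any entity Farida controls holds a voting interest in Thornfield, so Farida still does not control it.
No new person acquires control, so the clause is not triggered.

No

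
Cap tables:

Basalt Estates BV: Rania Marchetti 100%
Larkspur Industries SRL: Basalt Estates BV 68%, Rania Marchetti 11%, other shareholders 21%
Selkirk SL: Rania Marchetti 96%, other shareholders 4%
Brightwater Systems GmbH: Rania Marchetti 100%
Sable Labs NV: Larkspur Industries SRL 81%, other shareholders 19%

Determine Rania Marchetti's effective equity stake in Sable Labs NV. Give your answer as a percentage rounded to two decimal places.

Rania reaches Sable along 2 paths.
Via Basalt → Larkspur: 100% × 68% × 81% = 55.08%.
Via Larkspur: 11% × 81% = 8.91%.
Total: 55.08% + 8.91% = 63.99%.

63.99%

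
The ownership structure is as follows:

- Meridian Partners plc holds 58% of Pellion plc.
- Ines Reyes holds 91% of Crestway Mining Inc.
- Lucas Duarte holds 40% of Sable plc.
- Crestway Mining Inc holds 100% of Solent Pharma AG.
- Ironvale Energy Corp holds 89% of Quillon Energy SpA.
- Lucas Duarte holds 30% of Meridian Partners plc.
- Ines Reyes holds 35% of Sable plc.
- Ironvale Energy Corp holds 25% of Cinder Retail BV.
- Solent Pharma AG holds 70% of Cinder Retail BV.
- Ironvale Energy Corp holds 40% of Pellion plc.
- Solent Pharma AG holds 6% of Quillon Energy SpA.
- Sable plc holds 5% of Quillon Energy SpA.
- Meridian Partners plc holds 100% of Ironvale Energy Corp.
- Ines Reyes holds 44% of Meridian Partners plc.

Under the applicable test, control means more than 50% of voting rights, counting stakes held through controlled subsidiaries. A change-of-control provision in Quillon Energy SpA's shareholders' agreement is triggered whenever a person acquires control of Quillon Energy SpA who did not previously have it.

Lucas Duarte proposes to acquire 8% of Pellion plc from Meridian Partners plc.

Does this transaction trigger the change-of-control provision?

No

The purchase adds only to Lucas's holdings (Meridian's stake shrinks), so Lucas is the only person who could newly come to control Quillon.
Lucas's largest direct stake is 40% in Sable, which does not meet the threshold, so Lucas controls no company.
Neither Lucas nor any entity Lucas controls holds any voting interest in Quillon.
So before the transaction, Lucas does not control Quillon.
After the purchase, Lucas holds 8% of Pellion directly, and Meridian's stake falls to 50%.
Lucas's side now holds 8% of Pellion, not > 50%, so Lucas still does not control Pellion.
After the transaction, neither Lucas nor any entity Lucas controls holds a voting interest in Quillon, so Lucas still does not control it.
No new person acquires control, so the clause is not triggered.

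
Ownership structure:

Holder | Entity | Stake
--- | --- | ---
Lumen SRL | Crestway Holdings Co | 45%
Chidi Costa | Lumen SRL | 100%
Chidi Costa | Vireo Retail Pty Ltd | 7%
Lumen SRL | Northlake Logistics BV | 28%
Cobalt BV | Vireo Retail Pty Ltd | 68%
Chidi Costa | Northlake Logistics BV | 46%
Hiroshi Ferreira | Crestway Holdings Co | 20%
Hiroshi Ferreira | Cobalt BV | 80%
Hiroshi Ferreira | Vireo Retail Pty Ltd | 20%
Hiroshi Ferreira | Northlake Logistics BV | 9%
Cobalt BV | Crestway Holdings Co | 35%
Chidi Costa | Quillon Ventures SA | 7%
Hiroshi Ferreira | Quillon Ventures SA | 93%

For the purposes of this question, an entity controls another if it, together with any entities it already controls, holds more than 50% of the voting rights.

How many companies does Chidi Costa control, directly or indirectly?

2

Chidi holds 100% of Lumen, so Chidi controls Lumen.
Chidi and Lumen together hold 46% + 28% = 74% of Northlake, so Chidi controls Northlake.
No other company's threshold is met.
Chidi controls 2 companies.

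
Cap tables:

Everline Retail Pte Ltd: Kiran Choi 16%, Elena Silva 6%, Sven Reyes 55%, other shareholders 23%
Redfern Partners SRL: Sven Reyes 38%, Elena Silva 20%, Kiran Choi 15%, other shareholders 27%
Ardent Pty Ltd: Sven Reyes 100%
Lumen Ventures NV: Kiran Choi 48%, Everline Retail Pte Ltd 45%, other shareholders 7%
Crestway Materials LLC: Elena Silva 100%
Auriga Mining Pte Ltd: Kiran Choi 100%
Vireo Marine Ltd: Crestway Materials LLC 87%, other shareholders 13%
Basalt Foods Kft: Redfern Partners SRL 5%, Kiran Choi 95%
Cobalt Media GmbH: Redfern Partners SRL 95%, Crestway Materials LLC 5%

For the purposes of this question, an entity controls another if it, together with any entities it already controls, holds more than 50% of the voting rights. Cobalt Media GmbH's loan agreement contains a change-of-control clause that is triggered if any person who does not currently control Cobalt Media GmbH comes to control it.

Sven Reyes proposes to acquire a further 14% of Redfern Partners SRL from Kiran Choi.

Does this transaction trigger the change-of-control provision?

Yes

The purchase adds only to Sven's holdings (Kiran's stake shrinks), so Sven is the only person who could newly come to control Cobalt.
Sven holds 55% of Everline, so Sven controls Everline.
Sven holds 100% of Ardent, so Sven controls Ardent.
Neither Sven nor any entity Sven controls holds any voting interest in Cobalt.
So before the transaction, Sven does not control Cobalt.
After the purchase, Sven's direct stake in Redfern rises to 38% + 14% = 52%, and Kiran's stake falls to 1%.
Sven holds 52% of Redfern, so Sven controls Redfern.
Redfern holds 95% of Cobalt, so Sven controls Cobalt.
Sven did not control Cobalt before and does after, so the clause is triggered.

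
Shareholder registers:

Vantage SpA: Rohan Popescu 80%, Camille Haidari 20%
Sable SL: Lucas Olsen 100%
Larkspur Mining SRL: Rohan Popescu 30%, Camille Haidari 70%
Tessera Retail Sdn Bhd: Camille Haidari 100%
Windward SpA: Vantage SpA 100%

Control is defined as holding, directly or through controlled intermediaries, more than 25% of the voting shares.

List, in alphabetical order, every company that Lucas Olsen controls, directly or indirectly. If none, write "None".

Lucas holds 100% of Sable, so Lucas controls Sable.
No other company's threshold is met.

Sable SL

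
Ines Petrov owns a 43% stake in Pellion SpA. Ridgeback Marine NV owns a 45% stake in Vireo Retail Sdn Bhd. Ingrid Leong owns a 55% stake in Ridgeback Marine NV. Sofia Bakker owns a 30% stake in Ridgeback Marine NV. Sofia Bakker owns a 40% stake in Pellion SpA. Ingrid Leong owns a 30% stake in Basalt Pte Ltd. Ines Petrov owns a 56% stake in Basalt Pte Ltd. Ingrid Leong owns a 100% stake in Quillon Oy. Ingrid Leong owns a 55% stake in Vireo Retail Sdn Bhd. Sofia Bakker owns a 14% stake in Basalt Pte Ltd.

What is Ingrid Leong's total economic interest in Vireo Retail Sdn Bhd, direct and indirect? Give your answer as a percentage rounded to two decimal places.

Ingrid reaches Vireo along 2 paths.
Direct stake: 55% = 55%.
Via Ridgeback: 55% × 45% = 24.75%.
Total: 55% + 24.75% = 79.75%.

79.75%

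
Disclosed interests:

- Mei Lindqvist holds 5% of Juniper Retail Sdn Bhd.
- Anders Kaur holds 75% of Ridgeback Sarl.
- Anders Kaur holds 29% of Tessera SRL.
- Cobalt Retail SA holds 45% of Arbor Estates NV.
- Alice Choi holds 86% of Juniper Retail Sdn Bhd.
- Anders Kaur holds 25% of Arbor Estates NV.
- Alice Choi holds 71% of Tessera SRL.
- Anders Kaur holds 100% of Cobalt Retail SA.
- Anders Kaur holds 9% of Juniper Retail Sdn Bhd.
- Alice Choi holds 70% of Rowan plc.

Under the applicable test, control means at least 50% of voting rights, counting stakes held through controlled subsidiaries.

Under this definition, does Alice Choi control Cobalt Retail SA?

No

Alice holds 70% of Rowan, so Alice controls Rowan.
Alice holds 71% of Tessera, so Alice controls Tessera.
Alice holds 86% of Juniper, so Alice controls Juniper.
Neither Alice nor any entity Alice controls holds any voting interest in Cobalt.
So Alice does not control Cobalt.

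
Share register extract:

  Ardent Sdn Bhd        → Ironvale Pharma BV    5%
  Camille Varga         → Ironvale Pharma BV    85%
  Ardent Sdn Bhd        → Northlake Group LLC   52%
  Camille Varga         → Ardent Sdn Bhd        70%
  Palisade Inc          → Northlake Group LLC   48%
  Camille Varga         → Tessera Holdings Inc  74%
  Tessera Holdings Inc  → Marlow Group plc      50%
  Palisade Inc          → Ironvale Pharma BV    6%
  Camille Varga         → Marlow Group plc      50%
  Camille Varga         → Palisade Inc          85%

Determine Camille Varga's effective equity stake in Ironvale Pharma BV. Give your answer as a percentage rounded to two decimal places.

93.60%

Camille reaches Ironvale along 3 paths.
Direct stake: 85% = 85%.
Via Ardent: 70% × 5% = 3.5%.
Via Palisade: 85% × 6% = 5.1%.
Total: 85% + 3.5% + 5.1% = 93.6%.
Rounded: 93.60%.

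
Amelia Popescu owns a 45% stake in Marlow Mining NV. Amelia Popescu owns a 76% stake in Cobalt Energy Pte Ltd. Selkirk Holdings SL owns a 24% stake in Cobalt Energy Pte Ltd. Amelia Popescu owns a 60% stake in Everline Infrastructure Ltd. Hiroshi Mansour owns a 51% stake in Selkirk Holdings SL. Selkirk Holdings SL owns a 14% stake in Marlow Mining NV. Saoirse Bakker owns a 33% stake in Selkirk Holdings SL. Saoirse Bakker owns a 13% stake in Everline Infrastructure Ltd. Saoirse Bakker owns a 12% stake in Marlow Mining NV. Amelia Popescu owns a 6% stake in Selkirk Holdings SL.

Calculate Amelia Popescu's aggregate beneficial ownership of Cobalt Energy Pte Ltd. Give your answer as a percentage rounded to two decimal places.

77.44%

Amelia reaches Cobalt along 2 paths.
Direct stake: 76% = 76%.
Via Selkirk: 6% × 24% = 1.44%.
Total: 76% + 1.44% = 77.44%.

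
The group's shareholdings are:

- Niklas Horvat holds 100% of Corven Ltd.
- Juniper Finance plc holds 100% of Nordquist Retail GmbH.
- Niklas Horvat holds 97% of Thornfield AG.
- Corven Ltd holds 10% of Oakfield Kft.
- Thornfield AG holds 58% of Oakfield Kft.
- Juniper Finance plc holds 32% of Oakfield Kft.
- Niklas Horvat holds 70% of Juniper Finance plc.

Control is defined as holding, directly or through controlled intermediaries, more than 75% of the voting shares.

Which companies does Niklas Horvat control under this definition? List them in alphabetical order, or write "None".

Corven Ltd, Thornfield AG

Niklas holds 97% of Thornfield, so Niklas controls Thornfield.
Niklas holds 100% of Corven, so Niklas controls Corven.
No other company's threshold is met.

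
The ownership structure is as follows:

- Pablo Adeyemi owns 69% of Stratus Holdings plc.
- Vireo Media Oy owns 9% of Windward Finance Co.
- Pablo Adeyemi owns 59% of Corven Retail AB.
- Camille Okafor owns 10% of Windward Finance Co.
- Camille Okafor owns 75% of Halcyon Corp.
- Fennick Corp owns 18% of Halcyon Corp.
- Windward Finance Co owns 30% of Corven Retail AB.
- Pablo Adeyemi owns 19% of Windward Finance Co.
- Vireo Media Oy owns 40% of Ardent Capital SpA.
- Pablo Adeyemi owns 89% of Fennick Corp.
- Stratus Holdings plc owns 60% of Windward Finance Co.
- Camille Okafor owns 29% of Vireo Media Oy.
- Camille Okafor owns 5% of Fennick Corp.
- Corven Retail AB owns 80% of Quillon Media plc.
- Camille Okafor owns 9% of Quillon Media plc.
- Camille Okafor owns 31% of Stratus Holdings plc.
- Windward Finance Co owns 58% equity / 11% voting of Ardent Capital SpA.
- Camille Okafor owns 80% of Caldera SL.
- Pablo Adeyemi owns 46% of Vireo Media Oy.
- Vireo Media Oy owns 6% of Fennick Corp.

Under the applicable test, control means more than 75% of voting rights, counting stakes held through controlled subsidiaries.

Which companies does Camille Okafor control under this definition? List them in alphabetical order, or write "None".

Caldera SL

Camille holds 80% of Caldera, so Camille controls Caldera.
No other company's threshold is met.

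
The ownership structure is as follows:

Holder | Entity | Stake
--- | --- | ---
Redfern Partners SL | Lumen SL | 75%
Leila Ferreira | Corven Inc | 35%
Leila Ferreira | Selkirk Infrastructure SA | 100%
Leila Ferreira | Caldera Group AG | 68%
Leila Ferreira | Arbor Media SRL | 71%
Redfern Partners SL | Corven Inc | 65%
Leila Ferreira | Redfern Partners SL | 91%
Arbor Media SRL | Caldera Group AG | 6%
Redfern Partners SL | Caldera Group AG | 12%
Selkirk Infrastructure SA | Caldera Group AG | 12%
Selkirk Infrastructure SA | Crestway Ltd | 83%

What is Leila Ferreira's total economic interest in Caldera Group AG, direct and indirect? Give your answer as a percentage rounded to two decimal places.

Leila reaches Caldera along 4 paths.
Direct stake: 68% = 68%.
Via Selkirk: 100% × 12% = 12%.
Via Redfern: 91% × 12% = 10.92%.
Via Arbor: 71% × 6% = 4.26%.
Total: 68% + 12% + 10.92% + 4.26% = 95.18%.

95.18%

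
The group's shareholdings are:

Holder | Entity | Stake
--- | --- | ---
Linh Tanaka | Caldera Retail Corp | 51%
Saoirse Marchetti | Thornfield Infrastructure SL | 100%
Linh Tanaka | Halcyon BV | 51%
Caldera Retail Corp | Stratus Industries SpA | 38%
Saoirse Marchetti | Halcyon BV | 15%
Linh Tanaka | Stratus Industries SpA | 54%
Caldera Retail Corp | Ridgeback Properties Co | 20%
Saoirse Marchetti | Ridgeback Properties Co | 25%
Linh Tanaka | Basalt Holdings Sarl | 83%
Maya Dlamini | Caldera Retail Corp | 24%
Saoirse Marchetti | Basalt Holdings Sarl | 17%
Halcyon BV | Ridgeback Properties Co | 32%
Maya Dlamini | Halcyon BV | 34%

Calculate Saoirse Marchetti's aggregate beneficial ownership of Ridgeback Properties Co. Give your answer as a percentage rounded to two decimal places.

Saoirse reaches Ridgeback along 2 paths.
Direct stake: 25% = 25%.
Via Halcyon: 15% × 32% = 4.8%.
Total: 25% + 4.8% = 29.8%.
Rounded: 29.80%.

29.80%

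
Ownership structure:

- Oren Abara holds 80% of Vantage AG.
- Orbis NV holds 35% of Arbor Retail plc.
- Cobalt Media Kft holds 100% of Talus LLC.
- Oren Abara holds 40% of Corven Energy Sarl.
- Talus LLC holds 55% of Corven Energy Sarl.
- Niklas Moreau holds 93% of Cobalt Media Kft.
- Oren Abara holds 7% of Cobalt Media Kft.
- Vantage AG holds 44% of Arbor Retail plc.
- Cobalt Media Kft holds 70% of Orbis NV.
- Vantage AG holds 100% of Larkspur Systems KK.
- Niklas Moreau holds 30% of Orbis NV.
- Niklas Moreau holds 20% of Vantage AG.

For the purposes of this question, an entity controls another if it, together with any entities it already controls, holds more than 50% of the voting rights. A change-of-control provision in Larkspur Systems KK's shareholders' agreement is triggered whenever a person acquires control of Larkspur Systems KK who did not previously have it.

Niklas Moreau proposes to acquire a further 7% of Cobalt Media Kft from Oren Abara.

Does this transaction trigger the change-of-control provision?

The purchase adds only to Niklas's holdings (Oren's stake shrinks), so Niklas is the only person who could newly come to control Larkspur.
Niklas holds 93% of Cobalt, so Niklas controls Cobalt.
Niklas and Cobalt together hold 30% + 70% = 100% of Orbis, so Niklas controls Orbis.
Cobalt holds 100% of Talus, so Niklas controls Talus.
Talus holds 55% of Corven, so Niklas controls Corven.
Neither Niklas nor any entity Niklas controls holds any voting interest in Larkspur.
So before the transaction, Niklas does not control Larkspur.
After the purchase, Niklas's direct stake in Cobalt rises to 93% + 7% = 100%, and Oren's stake falls to 0%.
Niklas holds 100% of Cobalt, so Niklas controls Cobalt.
After the transaction, neither Niklas nor any entity Niklas controls holds a voting interest in Larkspur, so Niklas still does not control it.
No new person acquires control, so the clause is not triggered.

No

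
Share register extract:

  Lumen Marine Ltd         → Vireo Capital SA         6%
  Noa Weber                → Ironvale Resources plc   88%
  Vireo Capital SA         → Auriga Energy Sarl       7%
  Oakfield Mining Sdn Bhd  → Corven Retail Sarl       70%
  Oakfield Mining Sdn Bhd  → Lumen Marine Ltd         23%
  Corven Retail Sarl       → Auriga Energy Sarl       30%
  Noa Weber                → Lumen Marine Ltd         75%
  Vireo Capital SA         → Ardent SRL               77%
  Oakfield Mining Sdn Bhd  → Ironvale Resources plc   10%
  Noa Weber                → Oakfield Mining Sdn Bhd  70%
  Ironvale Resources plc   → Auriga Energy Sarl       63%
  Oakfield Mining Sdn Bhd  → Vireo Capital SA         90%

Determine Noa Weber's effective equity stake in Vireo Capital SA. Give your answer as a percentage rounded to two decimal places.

Noa reaches Vireo along 3 paths.
Via Oakfield: 70% × 90% = 63%.
Via Lumen: 75% × 6% = 4.5%.
Via Oakfield → Lumen: 70% × 23% × 6% = 0.966%.
Total: 63% + 4.5% + 0.966% = 68.466%.
Rounded: 68.47%.

68.47%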